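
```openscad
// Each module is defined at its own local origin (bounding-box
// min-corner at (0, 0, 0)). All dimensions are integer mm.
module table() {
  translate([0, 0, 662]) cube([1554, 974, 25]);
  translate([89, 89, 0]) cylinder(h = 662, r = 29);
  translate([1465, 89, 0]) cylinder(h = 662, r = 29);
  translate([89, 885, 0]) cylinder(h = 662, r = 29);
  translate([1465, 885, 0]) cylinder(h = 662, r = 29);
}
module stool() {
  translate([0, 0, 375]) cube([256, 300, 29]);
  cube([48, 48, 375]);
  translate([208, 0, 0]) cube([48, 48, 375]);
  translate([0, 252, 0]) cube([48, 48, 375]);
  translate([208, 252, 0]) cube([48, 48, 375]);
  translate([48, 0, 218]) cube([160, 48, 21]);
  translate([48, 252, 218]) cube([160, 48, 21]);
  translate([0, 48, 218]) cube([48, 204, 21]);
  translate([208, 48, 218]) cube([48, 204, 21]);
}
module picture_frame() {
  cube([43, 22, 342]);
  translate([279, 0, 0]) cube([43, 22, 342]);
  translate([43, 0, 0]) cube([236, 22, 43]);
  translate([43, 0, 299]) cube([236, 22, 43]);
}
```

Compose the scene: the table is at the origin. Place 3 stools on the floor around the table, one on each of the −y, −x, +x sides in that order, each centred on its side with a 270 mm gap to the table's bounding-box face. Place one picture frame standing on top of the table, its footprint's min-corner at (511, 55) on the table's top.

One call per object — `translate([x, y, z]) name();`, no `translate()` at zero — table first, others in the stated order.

table();
translate([649, -570, 0]) stool();
translate([-526, 337, 0]) stool();
translate([1824, 337, 0]) stool();
translate([511, 55, 687]) picture_frame();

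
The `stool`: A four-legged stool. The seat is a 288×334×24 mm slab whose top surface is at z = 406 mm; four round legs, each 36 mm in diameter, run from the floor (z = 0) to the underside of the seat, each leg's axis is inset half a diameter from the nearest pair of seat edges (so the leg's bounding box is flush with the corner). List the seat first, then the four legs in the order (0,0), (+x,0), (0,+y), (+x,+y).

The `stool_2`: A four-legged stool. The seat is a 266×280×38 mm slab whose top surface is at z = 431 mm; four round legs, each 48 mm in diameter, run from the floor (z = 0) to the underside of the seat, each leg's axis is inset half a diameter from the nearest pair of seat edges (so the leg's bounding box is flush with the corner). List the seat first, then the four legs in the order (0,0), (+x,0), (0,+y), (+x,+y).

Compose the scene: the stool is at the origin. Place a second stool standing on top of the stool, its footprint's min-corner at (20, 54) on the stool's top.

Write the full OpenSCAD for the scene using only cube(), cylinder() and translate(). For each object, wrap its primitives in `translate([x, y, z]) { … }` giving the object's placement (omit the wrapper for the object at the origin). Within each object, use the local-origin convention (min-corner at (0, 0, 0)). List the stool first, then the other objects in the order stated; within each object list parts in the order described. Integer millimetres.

translate([0, 0, 382]) cube([288, 334, 24]);
translate([18, 18, 0]) cylinder(h = 382, r = 18);
translate([270, 18, 0]) cylinder(h = 382, r = 18);
translate([18, 316, 0]) cylinder(h = 382, r = 18);
translate([270, 316, 0]) cylinder(h = 382, r = 18);
translate([20, 54, 406]) {
  translate([0, 0, 393]) cube([266, 280, 38]);
  translate([24, 24, 0]) cylinder(h = 393, r = 24);
  translate([242, 24, 0]) cylinder(h = 393, r = 24);
  translate([24, 256, 0]) cylinder(h = 393, r = 24);
  translate([242, 256, 0]) cylinder(h = 393, r = 24);
}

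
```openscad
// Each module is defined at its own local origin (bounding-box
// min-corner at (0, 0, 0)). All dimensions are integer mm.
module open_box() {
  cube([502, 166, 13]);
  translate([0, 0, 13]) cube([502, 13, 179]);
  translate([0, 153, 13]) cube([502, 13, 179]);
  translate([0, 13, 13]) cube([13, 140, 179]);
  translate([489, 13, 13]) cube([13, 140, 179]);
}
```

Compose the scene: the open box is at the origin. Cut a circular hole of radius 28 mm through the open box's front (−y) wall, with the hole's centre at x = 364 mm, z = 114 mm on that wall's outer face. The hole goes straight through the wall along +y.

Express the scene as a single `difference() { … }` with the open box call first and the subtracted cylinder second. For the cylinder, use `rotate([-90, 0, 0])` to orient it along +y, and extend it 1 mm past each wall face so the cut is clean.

difference() {
  open_box();
  translate([364, -1, 114]) rotate([-90, 0, 0]) cylinder(h = 15, r = 28);
}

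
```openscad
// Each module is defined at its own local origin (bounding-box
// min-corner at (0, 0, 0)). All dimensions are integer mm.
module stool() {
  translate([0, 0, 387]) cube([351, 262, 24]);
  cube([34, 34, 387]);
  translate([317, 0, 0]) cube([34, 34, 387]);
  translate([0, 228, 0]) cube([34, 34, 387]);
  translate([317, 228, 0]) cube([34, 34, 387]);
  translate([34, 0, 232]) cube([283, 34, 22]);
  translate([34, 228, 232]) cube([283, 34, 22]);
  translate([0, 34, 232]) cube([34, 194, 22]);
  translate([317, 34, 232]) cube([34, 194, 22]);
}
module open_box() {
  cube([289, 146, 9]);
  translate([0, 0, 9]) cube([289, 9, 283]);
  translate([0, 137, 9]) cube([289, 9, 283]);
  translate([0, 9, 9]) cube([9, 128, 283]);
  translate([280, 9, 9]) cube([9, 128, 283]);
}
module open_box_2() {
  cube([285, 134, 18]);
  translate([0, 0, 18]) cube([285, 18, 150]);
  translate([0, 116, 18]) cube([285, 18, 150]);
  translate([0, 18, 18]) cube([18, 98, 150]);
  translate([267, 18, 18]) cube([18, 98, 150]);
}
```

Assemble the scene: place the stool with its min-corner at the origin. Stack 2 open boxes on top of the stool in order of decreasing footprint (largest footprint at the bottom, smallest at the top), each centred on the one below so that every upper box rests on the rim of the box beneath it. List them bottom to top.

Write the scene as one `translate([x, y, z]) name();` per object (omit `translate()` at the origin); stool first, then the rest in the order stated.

stool();
translate([31, 58, 411]) open_box();
translate([33, 64, 703]) open_box_2();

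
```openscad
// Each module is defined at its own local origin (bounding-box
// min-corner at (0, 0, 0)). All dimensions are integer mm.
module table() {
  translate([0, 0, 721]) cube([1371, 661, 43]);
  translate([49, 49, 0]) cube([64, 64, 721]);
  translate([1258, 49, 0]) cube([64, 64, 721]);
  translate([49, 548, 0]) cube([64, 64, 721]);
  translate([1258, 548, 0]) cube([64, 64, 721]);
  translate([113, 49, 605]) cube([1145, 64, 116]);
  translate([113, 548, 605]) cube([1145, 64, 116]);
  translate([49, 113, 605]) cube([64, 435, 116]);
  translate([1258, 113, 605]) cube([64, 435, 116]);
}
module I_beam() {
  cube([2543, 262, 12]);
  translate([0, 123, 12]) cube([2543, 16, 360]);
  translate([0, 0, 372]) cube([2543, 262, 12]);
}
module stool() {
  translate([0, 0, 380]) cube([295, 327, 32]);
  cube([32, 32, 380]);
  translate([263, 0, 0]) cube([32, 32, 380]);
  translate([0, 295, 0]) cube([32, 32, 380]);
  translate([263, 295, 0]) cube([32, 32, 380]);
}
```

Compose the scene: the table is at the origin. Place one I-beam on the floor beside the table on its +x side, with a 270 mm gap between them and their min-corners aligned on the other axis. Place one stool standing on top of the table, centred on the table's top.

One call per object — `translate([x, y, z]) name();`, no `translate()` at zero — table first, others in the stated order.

table();
translate([1641, 0, 0]) I_beam();
translate([538, 167, 764]) stool();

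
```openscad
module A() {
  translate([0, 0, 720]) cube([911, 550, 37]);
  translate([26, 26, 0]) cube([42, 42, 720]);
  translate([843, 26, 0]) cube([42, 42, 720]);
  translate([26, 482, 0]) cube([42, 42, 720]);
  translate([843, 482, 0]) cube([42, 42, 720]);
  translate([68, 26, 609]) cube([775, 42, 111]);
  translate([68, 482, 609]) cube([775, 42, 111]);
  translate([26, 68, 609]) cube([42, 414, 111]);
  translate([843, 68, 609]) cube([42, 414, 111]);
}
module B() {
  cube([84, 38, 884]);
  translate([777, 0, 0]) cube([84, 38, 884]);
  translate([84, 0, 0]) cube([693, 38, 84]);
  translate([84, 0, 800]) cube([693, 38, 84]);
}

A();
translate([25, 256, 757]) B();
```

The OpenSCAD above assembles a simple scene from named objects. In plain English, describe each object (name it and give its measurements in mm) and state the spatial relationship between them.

A is a table: top 911 mm (x) × 550 mm (y), 37 mm thick, upper face at z = 757 mm, on four 42×42 mm square legs, each inset 26 mm from the nearest pair of top edges, running from z = 0 to the bottom of the top. Four apron rails, 42 mm thick and 111 mm tall, run between adjacent legs with their top edges flush with the underside of the top and their outer faces flush with the legs' outer faces.

B is a rectangular picture frame lying in the x–z plane (depth along y). The opening is 693 mm wide (x) by 716 mm tall (z), surrounded by a border 84 mm wide on all four sides. The frame is 38 mm deep and is made of two full-height vertical stiles with two horizontal rails fitted between them.

The picture frame is on top of the table, centred.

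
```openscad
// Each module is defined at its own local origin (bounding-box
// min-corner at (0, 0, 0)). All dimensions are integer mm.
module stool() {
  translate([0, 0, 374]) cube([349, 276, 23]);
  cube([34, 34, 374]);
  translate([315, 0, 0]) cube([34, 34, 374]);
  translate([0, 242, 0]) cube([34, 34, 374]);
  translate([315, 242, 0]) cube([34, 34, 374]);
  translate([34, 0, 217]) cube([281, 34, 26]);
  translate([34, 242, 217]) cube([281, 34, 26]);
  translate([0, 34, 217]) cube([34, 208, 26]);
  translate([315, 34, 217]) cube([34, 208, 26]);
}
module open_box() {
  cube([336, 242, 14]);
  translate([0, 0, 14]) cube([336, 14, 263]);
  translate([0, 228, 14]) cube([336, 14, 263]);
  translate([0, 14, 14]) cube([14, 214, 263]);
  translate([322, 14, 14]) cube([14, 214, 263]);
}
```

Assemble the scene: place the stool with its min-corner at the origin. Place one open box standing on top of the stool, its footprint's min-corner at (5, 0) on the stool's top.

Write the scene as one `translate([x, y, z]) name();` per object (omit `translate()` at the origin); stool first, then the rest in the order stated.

stool();
translate([5, 0, 397]) open_box();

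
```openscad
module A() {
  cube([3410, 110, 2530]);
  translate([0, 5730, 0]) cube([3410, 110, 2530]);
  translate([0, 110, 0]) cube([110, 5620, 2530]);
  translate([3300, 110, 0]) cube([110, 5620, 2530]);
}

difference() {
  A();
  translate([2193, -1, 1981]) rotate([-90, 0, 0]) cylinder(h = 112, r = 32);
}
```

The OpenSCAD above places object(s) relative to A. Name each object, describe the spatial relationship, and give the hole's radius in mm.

The subtracted cylinder has r = 32 mm.

A is a house frame. The house frame has a circular hole through its front wall. The hole's radius is 32 mm.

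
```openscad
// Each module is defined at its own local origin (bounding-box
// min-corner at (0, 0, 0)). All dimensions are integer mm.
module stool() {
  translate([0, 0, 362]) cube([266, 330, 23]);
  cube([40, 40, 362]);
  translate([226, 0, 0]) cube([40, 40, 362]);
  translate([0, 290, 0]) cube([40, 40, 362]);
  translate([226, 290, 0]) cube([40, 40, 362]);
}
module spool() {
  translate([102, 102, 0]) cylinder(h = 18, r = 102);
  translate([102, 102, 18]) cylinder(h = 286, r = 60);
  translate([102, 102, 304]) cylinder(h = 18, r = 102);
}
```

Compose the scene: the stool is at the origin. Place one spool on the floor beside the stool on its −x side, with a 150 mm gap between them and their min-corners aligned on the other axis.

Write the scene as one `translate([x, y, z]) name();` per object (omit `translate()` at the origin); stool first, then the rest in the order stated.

stool();
translate([-354, 0, 0]) spool();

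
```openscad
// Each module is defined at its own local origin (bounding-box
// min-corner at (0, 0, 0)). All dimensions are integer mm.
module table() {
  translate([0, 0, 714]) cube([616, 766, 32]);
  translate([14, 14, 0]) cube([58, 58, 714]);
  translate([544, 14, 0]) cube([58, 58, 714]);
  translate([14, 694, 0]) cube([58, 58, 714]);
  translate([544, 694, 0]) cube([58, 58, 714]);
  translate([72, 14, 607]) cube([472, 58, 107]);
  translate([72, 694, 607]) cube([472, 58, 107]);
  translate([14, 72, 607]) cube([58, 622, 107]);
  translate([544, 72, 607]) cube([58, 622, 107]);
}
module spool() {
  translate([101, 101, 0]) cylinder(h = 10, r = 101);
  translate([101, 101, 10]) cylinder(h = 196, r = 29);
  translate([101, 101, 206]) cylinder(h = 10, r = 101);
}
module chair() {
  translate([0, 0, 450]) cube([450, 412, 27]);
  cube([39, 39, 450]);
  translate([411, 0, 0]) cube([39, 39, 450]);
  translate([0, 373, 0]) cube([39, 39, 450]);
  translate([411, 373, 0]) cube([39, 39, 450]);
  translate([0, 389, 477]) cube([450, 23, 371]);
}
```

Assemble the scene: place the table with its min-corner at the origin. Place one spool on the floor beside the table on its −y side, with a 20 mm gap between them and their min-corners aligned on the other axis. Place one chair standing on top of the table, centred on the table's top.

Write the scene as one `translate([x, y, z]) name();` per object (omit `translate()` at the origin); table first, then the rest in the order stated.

table();
translate([0, -222, 0]) spool();
translate([83, 177, 746]) chair();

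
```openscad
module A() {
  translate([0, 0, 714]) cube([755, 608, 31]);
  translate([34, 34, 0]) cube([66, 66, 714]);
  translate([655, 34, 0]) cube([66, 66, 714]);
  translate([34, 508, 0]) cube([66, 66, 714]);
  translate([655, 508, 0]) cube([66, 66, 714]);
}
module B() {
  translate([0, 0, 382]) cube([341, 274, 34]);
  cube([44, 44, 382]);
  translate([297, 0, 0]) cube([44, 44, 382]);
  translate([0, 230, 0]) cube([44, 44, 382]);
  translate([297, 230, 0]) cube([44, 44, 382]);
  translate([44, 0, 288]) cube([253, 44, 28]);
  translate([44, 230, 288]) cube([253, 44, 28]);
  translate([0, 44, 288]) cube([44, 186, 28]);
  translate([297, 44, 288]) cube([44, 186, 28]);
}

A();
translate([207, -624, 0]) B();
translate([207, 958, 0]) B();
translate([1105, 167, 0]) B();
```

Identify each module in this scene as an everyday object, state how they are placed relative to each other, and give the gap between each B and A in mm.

A is a table. B is a stool. Three stools sit around the table at the −y, +y, +x sides. The gap between each stool and the table is 350 mm.

Each stool's nearest face is 350 mm from the table's bounding box.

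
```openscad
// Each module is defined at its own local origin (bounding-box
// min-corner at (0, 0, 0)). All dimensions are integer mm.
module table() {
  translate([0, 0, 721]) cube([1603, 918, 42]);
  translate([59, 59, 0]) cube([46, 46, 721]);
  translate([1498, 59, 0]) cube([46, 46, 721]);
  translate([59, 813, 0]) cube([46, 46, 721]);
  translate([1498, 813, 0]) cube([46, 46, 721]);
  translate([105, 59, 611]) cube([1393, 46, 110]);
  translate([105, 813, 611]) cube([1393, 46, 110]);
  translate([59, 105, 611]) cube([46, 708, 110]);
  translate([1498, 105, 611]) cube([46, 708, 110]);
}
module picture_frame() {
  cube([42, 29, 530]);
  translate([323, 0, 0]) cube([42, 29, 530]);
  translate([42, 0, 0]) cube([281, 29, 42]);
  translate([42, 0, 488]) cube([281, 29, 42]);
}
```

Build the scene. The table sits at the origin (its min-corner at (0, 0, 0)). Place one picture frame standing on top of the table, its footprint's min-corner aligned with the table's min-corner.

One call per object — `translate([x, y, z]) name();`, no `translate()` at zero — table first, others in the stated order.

table();
translate([0, 0, 763]) picture_frame();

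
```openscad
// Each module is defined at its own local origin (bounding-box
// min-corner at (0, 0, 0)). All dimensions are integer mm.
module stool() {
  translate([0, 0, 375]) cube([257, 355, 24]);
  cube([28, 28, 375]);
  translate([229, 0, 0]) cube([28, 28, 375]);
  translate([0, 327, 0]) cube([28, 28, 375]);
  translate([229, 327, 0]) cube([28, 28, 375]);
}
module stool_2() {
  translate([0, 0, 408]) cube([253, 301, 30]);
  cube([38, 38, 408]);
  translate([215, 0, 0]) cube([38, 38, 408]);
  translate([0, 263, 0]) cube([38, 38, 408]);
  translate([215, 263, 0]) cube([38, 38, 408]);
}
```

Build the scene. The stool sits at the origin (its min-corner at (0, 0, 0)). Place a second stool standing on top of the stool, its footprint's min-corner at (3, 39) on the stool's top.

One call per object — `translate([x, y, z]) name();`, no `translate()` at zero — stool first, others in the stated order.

stool();
translate([3, 39, 399]) stool_2();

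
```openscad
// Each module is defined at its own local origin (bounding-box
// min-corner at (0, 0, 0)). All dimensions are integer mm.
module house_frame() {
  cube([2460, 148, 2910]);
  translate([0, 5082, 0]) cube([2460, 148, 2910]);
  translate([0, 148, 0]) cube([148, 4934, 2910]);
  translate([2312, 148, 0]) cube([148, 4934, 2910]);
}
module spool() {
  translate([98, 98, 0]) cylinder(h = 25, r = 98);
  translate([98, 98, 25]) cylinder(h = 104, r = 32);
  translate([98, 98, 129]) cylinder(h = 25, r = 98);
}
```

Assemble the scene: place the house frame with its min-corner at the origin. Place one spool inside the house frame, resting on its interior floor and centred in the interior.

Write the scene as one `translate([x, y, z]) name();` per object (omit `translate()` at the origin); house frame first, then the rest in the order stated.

house_frame();
translate([1132, 2517, 0]) spool();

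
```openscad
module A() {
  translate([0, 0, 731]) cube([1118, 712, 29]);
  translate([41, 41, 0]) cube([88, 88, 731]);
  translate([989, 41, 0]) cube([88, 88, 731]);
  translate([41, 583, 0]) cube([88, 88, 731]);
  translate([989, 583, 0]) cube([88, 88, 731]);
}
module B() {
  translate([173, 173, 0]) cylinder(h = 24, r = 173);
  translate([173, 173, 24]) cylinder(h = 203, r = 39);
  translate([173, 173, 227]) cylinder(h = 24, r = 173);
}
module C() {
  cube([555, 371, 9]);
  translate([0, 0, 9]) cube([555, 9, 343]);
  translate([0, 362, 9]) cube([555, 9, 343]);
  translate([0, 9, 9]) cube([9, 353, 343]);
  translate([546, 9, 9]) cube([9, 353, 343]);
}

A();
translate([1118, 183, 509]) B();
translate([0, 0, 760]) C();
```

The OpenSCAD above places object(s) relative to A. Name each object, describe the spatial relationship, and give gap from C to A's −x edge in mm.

A is a table. B is a spool. C is an open box. The spool is beside the table with their tops flush at z = 760. The open box is on top of the table. The gap from the open box to the table's −x edge is 0 mm.

The open box's min-x is at 0; the table's min-x is 0; gap = 0 mm.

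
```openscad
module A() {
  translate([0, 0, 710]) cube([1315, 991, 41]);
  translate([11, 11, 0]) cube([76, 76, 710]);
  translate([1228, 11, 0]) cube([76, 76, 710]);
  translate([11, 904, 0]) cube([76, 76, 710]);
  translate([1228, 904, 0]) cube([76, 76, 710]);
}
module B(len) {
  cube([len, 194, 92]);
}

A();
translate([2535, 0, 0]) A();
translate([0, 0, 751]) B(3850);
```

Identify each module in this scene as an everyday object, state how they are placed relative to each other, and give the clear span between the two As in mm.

A is a table. B is a beam. A beam spans the tops of two tables. The clear span between the two tables is 1220 mm.

Second table starts at x = 2535; first ends at x = 1315; clear span = 2535 − 1315 = 1220 mm.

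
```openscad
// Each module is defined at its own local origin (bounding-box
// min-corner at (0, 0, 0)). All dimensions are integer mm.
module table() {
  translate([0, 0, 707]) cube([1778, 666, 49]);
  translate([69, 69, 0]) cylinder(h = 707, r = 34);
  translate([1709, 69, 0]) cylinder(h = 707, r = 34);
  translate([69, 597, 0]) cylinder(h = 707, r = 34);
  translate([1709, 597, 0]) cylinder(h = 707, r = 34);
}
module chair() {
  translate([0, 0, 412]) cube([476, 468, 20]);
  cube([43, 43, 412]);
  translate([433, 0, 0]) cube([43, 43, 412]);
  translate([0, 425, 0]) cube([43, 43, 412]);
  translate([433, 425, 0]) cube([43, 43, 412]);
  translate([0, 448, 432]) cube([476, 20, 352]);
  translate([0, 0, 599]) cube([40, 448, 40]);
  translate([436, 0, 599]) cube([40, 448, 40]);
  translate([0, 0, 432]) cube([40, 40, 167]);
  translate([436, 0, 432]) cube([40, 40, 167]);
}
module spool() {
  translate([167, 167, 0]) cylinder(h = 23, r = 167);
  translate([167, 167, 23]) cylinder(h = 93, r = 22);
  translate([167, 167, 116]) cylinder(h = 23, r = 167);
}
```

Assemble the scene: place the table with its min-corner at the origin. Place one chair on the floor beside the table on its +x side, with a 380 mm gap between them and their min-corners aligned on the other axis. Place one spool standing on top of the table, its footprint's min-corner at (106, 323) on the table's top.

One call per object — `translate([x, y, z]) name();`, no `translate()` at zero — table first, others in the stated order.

table();
translate([2158, 0, 0]) chair();
translate([106, 323, 756]) spool();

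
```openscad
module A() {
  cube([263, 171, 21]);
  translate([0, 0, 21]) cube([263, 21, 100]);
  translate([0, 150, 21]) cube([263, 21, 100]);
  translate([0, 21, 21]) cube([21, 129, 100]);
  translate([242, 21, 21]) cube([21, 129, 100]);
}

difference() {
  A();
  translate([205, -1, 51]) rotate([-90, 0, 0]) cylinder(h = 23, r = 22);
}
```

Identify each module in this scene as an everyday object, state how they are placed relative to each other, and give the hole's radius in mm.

A is an open box. The open box has a circular hole through its front wall. The hole's radius is 22 mm.

The subtracted cylinder has r = 22 mm.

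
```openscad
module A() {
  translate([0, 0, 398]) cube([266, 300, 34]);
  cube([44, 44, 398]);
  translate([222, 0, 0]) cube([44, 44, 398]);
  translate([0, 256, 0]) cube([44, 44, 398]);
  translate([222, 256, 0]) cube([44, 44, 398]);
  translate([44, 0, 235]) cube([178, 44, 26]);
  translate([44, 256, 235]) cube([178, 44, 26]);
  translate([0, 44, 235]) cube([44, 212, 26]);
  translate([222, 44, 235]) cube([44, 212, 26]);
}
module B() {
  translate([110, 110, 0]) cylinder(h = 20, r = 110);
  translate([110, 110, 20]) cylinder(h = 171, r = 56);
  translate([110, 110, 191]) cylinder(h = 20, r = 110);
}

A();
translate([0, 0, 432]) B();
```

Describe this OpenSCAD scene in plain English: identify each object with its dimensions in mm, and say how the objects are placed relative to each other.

A is a four-legged stool. The seat is a 266×300×34 mm slab whose top surface is at z = 432 mm; four square legs, each 44×44 mm in cross-section, run from the floor (z = 0) to the underside of the seat, each flush with a corner of the seat. Four stretchers, 44 mm wide and 26 mm tall, connect adjacent legs with their undersides at z = 235 mm, each running between the inner faces of the legs it joins and aligned with the legs' outer faces on the other axis.

B is a spool: two coaxial disc flanges of radius 110 mm and thickness 20 mm, joined by a core cylinder of radius 56 mm and height 171 mm. The lower flange rests on z = 0 and the three cylinders share a vertical axis.

The spool is on top of the stool.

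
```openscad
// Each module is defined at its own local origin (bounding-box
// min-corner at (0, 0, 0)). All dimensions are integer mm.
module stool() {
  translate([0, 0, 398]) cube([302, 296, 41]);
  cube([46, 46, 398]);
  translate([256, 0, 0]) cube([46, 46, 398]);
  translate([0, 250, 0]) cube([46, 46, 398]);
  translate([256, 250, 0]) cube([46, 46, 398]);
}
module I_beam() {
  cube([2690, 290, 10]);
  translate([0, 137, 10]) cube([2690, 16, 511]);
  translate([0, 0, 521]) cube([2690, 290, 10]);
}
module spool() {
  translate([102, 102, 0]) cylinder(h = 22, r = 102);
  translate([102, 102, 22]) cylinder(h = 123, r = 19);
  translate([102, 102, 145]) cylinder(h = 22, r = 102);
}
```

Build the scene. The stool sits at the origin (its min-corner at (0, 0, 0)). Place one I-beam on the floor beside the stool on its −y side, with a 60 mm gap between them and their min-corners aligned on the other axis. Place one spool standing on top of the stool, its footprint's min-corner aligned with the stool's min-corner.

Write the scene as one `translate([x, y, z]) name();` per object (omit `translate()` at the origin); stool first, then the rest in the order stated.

stool();
translate([0, -350, 0]) I_beam();
translate([0, 0, 439]) spool();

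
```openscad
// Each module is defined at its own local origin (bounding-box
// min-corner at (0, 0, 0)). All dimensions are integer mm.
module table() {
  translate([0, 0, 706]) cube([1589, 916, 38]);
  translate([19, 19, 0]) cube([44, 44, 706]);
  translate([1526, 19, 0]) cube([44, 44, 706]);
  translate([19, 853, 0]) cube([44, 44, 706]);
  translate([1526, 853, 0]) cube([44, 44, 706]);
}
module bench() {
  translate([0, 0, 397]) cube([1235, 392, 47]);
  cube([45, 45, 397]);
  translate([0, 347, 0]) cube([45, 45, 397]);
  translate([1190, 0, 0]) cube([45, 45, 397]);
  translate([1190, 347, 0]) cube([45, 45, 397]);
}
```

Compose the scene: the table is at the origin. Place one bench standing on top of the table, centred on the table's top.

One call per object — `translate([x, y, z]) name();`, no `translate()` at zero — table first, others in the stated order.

table();
translate([177, 262, 744]) bench();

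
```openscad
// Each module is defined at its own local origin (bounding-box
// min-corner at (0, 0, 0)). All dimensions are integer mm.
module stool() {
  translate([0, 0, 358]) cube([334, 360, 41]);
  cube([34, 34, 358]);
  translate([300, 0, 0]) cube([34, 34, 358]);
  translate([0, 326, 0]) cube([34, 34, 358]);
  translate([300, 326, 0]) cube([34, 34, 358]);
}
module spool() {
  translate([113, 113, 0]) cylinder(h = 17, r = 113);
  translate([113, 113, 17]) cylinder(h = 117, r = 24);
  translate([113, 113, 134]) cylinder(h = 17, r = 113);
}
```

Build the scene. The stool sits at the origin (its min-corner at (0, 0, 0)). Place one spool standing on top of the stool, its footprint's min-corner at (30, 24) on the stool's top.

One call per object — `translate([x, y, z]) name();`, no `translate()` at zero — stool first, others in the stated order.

stool();
translate([30, 24, 399]) spool();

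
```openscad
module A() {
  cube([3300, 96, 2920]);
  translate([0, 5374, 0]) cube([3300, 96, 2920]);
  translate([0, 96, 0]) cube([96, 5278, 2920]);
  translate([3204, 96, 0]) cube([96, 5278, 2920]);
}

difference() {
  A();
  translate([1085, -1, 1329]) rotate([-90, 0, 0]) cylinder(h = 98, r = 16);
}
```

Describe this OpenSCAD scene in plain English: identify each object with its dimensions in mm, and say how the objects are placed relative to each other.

A is the wall frame of a small rectangular building: four walls, each 2920 mm tall and 96 mm thick, enclosing a footprint 3300 mm (x) by 5470 mm (y) outside-to-outside, with no floor or roof. The front and back walls (the −y and +y sides) span the full width; the two side walls fit between them.

The house frame has a circular hole of radius 16 mm through its front wall, centred at (x = 1085, z = 1329).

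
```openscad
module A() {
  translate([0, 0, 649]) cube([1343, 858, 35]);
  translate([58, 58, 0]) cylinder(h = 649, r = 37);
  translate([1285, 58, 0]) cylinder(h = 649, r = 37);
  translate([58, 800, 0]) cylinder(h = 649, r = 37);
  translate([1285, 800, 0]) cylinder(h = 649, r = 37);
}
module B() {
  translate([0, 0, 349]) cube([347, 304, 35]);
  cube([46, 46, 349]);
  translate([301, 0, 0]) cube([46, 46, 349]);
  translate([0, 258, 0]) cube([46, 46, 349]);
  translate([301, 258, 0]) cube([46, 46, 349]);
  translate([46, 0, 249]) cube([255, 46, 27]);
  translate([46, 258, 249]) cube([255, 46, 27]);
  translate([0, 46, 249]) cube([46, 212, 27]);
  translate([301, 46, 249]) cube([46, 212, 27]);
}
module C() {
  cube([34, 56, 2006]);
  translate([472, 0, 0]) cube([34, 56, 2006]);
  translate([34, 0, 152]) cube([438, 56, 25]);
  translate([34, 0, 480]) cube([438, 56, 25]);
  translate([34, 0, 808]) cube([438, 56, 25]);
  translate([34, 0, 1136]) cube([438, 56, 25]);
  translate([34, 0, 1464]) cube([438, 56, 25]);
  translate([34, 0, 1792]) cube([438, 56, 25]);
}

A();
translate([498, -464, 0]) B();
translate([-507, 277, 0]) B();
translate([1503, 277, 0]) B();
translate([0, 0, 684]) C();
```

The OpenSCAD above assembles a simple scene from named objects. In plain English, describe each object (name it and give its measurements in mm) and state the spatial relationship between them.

A is a table: top 1343 mm (x) × 858 mm (y), 35 mm thick, upper face at z = 684 mm, on four round legs of 74 mm diameter, each leg's bounding box inset 21 mm from the nearest pair of top edges, running from z = 0 to the bottom of the top.

B is a four-legged stool. The seat is a 347×304×35 mm slab whose top surface is at z = 384 mm; four square legs, each 46×46 mm in cross-section, run from the floor (z = 0) to the underside of the seat, each flush with a corner of the seat. Four stretchers, 46 mm wide and 27 mm tall, connect adjacent legs with their undersides at z = 249 mm, each running between the inner faces of the legs it joins and aligned with the legs' outer faces on the other axis.

C is a wooden ladder with two side rails of 34×56 mm section and 2006 mm height, set 506 mm apart overall. Between them run 6 rectangular rungs (56 mm deep, 25 mm thick), front faces flush with the rails' −y face. The bottom of the first rung is 152 mm above the floor and each subsequent rung is 328 mm higher than the one below.

Three stools sit around the table at the −y, −x, +x sides. The ladder is on top of the table.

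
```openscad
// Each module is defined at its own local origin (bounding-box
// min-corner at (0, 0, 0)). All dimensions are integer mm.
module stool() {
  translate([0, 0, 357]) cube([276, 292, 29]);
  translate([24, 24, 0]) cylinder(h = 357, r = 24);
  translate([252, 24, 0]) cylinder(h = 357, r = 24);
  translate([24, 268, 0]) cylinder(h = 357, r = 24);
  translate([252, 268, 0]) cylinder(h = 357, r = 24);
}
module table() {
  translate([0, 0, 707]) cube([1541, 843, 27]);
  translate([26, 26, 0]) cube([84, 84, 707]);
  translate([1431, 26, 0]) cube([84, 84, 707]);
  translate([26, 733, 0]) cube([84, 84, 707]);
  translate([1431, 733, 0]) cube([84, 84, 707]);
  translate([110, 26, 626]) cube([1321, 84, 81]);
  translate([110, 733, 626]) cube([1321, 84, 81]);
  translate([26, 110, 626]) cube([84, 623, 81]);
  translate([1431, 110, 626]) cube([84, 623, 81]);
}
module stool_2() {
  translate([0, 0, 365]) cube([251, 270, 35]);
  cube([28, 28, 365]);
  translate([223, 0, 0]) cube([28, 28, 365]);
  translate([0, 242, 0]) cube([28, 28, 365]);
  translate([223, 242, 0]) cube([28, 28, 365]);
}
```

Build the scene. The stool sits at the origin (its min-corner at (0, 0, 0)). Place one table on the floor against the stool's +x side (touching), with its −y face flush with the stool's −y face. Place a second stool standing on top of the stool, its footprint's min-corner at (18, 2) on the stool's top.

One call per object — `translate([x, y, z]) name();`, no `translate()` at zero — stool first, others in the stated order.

stool();
translate([276, 0, 0]) table();
translate([18, 2, 386]) stool_2();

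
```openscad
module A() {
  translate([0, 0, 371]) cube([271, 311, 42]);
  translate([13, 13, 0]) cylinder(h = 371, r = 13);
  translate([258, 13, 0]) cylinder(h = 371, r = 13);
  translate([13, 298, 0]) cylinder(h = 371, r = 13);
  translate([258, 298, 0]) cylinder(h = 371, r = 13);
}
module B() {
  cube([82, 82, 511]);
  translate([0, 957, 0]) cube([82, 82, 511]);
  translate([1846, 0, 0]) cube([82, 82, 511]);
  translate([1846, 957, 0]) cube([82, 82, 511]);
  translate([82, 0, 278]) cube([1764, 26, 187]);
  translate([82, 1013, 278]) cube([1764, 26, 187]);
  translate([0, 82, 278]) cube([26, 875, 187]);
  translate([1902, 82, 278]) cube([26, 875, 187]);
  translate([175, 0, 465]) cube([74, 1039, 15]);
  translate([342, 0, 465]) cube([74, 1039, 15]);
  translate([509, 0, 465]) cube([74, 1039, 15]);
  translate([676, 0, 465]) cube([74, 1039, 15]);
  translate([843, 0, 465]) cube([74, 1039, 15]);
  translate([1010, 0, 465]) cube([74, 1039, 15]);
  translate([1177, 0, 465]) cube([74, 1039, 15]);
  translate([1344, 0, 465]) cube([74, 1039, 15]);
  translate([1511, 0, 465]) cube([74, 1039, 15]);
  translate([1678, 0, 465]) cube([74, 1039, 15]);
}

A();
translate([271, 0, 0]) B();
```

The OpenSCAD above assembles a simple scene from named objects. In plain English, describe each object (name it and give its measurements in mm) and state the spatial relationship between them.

A is a four-legged stool. The seat is a 271×311×42 mm slab whose top surface is at z = 413 mm; four round legs, each 26 mm in diameter, run from the floor (z = 0) to the underside of the seat, each leg's axis is inset half a diameter from the nearest pair of seat edges (so the leg's bounding box is flush with the corner).

B is a bed frame 1928 mm long (x) by 1039 mm wide (y). Four 82×82 mm corner posts, 511 mm tall, at the corners of the footprint. Four rails of 26 mm thickness and 187 mm height run between adjacent posts with their undersides at z = 278 mm, their outer faces flush with the outside of the frame (the two x-running rails run between the posts' inner faces; the two y-running rails run between the posts' inner faces). 10 slats, each 74 mm wide (x) and 15 mm thick, lie across the top of the two x-running rails, running the full 1039 mm width of the frame in y; the slats are evenly spaced along x between the inner faces of the end posts with equal gaps (rounded down to the nearest mm) at the −x end and between each pair — any rounding remainder accumulates at the +x end.

The bed frame is against the stool's +x side, with their −y faces flush.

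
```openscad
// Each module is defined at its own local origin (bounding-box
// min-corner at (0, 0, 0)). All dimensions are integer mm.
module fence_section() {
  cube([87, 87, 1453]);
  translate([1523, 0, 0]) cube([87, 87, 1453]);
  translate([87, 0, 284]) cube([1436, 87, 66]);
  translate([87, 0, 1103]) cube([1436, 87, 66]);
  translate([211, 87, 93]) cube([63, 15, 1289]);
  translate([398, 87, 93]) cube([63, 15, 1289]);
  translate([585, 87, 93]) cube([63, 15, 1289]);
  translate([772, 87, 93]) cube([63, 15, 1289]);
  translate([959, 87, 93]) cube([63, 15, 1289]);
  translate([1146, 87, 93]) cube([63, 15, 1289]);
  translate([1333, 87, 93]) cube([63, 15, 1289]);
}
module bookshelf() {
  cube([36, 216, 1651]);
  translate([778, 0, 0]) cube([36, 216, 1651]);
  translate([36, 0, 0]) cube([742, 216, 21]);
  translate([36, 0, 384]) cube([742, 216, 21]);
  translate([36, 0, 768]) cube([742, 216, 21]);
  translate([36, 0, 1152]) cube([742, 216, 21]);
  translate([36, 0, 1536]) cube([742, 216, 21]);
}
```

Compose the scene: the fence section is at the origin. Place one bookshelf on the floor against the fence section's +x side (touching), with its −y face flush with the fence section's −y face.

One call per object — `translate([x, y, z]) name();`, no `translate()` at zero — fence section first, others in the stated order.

fence_section();
translate([1610, 0, 0]) bookshelf();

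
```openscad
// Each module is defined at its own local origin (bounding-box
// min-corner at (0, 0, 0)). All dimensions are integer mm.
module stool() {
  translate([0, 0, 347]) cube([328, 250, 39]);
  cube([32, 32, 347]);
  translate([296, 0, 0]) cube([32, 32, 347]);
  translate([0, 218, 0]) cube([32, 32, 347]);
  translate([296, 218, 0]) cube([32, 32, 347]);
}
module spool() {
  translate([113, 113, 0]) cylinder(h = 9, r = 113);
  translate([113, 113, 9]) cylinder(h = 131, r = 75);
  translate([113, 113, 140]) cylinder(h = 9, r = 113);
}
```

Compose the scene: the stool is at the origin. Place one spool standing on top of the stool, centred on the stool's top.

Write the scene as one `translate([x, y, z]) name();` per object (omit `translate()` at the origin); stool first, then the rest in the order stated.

stool();
translate([51, 12, 386]) spool();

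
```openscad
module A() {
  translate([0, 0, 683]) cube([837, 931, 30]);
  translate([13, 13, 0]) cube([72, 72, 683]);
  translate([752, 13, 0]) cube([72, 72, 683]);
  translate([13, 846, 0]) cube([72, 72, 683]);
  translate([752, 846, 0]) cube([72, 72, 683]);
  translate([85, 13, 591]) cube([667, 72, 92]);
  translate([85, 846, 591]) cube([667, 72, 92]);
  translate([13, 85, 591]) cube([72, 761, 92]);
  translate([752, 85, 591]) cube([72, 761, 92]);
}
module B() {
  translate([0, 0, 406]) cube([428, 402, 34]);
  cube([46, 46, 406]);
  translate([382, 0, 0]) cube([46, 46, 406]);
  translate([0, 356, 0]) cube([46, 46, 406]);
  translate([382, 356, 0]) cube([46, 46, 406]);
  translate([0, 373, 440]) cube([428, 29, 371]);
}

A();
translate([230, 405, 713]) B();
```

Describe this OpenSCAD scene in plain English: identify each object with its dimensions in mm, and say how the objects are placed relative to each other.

A is a table with a 837×931 mm rectangular top, 30 mm thick, top surface at z = 713 mm, supported by four 72×72 mm square legs, each inset 13 mm from the nearest pair of top edges, running from the floor. Four apron rails, 72 mm thick and 92 mm tall, run between adjacent legs with their top edges flush with the underside of the top and their outer faces flush with the legs' outer faces.

B is a chair. The seat is a 428×402×34 mm slab with its top at z = 440 mm, on four 46×46 mm corner legs (flush with the seat edges, standing on z = 0). A flat backrest 29 mm thick, 371 mm tall, spans the full seat width and rises from the seat top along its +y edge, rear face flush with the rear of the seat.

The chair is on top of the table.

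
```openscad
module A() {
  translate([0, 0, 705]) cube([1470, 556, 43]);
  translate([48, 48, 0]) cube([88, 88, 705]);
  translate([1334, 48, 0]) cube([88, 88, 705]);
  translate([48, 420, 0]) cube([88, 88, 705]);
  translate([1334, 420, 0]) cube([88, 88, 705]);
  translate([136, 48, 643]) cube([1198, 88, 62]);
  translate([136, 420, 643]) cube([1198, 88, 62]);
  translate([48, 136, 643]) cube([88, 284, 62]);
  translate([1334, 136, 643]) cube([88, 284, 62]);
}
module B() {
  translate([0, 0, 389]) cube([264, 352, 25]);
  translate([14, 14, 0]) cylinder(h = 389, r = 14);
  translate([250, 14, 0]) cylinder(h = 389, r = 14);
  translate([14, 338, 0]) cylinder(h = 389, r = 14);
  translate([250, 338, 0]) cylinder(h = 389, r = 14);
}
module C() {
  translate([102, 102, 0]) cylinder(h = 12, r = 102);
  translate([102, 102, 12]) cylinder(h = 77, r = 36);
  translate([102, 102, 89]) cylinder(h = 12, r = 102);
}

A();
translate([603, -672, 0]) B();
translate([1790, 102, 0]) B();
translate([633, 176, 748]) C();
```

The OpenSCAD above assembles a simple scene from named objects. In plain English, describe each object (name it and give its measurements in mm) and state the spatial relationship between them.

A is a table with a 1470×556 mm rectangular top, 43 mm thick, top surface at z = 748 mm, supported by four 88×88 mm square legs, each inset 48 mm from the nearest pair of top edges, running from the floor. Four apron rails, 88 mm thick and 62 mm tall, run between adjacent legs with their top edges flush with the underside of the top and their outer faces flush with the legs' outer faces.

B is a simple wooden stool: a rectangular seat 264 mm (x) by 352 mm (y), 25 mm thick, top face at z = 414 mm, on four round legs, each 28 mm in diameter. The legs rest on z = 0, each leg's axis is inset half a diameter from the nearest pair of seat edges (so the leg's bounding box is flush with the corner).

C is a spool: two coaxial disc flanges of radius 102 mm and thickness 12 mm, joined by a core cylinder of radius 36 mm and height 77 mm. The lower flange rests on z = 0 and the three cylinders share a vertical axis.

Two stools sit around the table at the −y, +x sides. The spool is on top of the table, centred.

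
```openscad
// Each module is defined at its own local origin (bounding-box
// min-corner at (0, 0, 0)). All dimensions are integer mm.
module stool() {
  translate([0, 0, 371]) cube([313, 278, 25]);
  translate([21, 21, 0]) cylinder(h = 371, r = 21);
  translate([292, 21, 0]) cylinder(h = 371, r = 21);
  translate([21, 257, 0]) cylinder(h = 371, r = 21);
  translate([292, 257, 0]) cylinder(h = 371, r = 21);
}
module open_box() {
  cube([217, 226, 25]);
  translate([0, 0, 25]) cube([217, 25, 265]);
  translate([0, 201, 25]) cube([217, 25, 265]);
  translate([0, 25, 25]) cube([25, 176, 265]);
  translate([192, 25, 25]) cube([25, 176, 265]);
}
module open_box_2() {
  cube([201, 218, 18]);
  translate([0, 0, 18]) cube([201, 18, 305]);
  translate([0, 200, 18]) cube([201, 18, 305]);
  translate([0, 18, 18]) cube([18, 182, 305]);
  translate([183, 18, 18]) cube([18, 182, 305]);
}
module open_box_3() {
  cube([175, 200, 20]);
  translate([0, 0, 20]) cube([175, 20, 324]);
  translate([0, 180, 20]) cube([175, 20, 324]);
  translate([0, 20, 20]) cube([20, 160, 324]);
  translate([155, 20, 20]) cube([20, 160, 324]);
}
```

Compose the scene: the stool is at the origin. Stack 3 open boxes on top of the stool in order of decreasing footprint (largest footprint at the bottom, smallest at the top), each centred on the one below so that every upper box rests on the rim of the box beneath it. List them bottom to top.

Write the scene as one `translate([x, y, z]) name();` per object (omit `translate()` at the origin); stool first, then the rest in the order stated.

stool();
translate([48, 26, 396]) open_box();
translate([56, 30, 686]) open_box_2();
translate([69, 39, 1009]) open_box_3();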